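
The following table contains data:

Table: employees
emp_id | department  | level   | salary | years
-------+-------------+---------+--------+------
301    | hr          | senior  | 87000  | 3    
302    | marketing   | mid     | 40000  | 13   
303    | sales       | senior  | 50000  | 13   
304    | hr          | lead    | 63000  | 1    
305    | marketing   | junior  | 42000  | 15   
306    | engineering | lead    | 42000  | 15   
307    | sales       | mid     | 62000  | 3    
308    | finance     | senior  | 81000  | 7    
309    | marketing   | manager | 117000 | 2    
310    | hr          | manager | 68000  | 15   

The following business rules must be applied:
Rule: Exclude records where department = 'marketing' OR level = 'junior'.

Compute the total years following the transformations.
57

Step 1: Find records where department = 'marketing' OR level = 'junior'
Step 2: 3 records match, summing to 30
Step 3: Original sum: 87
Step 4: Remaining sum = 87 - 30 = 57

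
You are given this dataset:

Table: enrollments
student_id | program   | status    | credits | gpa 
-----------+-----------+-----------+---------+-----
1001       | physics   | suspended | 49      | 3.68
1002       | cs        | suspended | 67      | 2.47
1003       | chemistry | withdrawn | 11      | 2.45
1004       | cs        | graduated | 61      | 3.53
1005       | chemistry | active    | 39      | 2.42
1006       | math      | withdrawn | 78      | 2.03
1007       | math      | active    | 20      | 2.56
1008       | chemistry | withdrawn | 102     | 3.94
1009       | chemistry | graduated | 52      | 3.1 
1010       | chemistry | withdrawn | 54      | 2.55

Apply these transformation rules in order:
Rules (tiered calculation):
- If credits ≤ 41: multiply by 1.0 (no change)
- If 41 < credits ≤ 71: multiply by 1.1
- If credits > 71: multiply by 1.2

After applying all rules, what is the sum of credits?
597.3

Step 1: Tier 1 (credits ≤ 41): 3 records, sum = 70 × 1.0 = 70.0
Step 2: Tier 2 (41 < credits ≤ 71): 5 records, sum = 283 × 1.1 = 311.3
Step 3: Tier 3 (credits > 71): 2 records, sum = 180 × 1.2 = 216.0
Step 4: Final sum = 70.0 + 311.3 + 216.0 = 597.3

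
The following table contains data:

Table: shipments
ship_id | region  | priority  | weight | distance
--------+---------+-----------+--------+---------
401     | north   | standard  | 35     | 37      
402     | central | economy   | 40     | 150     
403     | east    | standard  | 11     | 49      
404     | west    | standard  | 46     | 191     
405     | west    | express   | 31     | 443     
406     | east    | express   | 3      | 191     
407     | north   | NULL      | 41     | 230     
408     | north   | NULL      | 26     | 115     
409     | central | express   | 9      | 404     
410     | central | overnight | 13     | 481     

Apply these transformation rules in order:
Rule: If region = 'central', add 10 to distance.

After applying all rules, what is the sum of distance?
2321

Step 1: Count records where region = 'central': 3
Step 2: Total bonus added: 3 × 10 = 30
Step 3: Original sum of distance: 2291
Step 4: Final sum = 2291 + 30 = 2321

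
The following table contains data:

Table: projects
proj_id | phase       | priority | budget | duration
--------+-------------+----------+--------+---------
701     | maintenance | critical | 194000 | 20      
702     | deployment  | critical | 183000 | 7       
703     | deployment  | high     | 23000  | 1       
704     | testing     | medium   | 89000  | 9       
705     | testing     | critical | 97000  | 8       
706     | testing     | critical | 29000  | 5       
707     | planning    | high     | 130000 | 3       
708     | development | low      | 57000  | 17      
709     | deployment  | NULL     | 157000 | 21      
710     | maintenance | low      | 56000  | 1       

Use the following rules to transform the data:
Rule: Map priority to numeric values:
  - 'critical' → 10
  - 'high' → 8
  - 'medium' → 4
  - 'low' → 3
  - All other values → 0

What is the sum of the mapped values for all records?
66

Step 1: Apply mapping to each record
Step 2: Count by status:
  'critical': 4 records × 10 = 40
  'high': 2 records × 8 = 16
  'medium': 1 records × 4 = 4
  'low': 2 records × 3 = 6
Step 3: Sum all mapped values = 66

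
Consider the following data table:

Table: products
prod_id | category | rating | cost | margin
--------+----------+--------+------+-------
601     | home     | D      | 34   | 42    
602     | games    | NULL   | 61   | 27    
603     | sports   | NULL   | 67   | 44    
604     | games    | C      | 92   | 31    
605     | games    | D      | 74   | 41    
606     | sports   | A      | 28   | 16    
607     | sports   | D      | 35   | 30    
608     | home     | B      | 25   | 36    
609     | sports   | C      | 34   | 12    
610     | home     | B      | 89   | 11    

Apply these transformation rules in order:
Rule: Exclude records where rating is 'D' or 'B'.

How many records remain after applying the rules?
5

Step 1: Count records to exclude
  - 3 (D) + 2 (B) = 5 records
Step 2: Total records: 10
Step 3: Remaining = 10 - 5 = 5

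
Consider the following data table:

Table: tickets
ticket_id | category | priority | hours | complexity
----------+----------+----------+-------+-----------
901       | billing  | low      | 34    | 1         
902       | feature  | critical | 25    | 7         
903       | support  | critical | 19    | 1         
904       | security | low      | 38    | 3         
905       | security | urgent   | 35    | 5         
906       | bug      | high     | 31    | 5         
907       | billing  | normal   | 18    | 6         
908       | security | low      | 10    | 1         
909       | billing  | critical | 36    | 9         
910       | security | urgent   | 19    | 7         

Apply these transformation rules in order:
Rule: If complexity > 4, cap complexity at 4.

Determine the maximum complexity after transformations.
4

Step 1: Original maximum complexity = 9
Step 2: Apply cap at 4
Step 3: 6 records had complexity > 4 and were capped
Step 4: Maximum after transformation = 4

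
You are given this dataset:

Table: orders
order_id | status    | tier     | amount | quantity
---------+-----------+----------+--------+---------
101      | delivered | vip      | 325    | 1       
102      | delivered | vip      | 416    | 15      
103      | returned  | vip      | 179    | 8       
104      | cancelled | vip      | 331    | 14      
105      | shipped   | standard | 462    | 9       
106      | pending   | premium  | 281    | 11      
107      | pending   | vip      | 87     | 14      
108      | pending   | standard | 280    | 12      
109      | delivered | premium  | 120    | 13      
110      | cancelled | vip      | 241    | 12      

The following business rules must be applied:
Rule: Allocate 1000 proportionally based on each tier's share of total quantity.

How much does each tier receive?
premium: 220.18, standard: 192.66, vip: 587.16

Step 1: Calculate total quantity = 109
Step 2: Calculate each tier's proportion:
  premium: 24/109 = 22.02% → 220.18
  standard: 21/109 = 19.27% → 192.66
  vip: 64/109 = 58.72% → 587.16
Step 3: Verify: sum of allocations ≈ 1000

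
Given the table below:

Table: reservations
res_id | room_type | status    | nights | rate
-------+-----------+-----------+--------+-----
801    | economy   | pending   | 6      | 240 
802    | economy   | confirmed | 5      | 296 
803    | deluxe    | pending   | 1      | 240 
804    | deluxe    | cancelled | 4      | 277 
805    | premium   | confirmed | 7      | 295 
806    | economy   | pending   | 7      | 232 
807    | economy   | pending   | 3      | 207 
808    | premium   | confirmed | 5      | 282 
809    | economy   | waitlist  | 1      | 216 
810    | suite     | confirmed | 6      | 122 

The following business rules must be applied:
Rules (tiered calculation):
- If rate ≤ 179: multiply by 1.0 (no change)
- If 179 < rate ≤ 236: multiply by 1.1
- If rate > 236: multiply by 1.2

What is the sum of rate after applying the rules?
2798.5

Step 1: Tier 1 (rate ≤ 179): 1 records, sum = 122 × 1.0 = 122.0
Step 2: Tier 2 (179 < rate ≤ 236): 3 records, sum = 655 × 1.1 = 720.5
Step 3: Tier 3 (rate > 236): 6 records, sum = 1630 × 1.2 = 1956.0
Step 4: Final sum = 122.0 + 720.5 + 1956.0 = 2798.5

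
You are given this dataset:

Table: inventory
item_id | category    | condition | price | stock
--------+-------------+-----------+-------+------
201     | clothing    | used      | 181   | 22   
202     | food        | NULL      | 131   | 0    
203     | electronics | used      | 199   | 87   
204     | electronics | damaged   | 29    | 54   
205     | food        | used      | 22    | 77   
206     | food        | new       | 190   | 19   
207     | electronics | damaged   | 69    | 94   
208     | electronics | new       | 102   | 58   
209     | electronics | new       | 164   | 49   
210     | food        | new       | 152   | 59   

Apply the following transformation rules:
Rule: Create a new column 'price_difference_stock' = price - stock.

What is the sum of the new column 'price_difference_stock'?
720

Step 1: For each record, compute price - stock
Example calculations:
  181 - 22 = 159
  131 - 0 = 131
  199 - 87 = 112
  ...
Step 2: Sum all derived values
Step 3: Total = 720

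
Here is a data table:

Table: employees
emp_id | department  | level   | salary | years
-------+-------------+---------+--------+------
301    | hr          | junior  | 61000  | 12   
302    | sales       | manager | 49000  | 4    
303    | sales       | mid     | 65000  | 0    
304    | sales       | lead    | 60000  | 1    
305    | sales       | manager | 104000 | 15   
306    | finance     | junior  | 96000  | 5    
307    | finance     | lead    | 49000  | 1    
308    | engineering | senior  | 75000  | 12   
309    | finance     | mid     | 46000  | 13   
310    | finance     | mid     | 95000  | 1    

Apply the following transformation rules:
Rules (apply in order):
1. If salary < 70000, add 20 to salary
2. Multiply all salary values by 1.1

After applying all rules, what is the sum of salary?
770132.0

Step 1: Apply Rule 1 - Add 20 to records with salary < 70000
  - 6 records affected: 330000 + (6 × 20) = 330120
  - Unaffected records: 370000
  - Sum after Rule 1: 700120
Step 2: Apply Rule 2 - Multiply all by 1.1
  - 700120 × 1.1 = 770132.0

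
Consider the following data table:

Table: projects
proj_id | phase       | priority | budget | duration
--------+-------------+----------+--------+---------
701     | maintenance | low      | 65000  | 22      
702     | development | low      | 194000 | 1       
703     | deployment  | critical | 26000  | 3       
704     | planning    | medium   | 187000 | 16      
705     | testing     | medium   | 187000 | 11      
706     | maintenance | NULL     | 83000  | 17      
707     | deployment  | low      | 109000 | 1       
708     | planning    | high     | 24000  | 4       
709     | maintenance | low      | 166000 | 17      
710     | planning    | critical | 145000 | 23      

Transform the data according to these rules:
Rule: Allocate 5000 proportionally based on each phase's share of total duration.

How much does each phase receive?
deployment: 173.91, development: 43.48, maintenance: 2434.78, planning: 1869.57, testing: 478.26

Step 1: Calculate total duration = 115
Step 2: Calculate each phase's proportion:
  deployment: 4/115 = 3.48% → 173.91
  development: 1/115 = 0.87% → 43.48
  maintenance: 56/115 = 48.70% → 2434.78
  planning: 43/115 = 37.39% → 1869.57
  testing: 11/115 = 9.57% → 478.26
Step 3: Verify: sum of allocations ≈ 5000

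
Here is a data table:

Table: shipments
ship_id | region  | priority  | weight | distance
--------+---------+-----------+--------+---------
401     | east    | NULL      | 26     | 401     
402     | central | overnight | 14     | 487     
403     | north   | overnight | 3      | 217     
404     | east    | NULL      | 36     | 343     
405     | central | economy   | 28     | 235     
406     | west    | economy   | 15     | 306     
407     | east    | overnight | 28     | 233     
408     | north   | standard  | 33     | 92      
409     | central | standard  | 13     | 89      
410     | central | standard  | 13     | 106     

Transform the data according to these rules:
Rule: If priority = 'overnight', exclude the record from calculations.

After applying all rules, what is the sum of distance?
1572

Step 1: Identify records where priority = 'overnight'
Step 2: The excluded records sum to 937
Step 3: Original total distance = 2509
Step 4: Remaining total = 2509 - 937 = 1572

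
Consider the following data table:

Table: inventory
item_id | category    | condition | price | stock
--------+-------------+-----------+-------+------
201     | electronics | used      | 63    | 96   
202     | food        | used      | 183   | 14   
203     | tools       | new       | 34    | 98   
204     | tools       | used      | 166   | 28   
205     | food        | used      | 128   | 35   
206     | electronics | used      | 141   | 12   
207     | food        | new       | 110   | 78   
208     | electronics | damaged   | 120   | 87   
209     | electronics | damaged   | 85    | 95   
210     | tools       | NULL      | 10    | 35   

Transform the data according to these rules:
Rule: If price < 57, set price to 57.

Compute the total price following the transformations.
1110

Step 1: 2 records have price < 57
Step 2: These records originally summed to 44
Step 3: After setting to minimum: 2 × 57 = 114
Step 4: Unaffected records sum: 996
Step 5: Final sum = 114 + 996 = 1110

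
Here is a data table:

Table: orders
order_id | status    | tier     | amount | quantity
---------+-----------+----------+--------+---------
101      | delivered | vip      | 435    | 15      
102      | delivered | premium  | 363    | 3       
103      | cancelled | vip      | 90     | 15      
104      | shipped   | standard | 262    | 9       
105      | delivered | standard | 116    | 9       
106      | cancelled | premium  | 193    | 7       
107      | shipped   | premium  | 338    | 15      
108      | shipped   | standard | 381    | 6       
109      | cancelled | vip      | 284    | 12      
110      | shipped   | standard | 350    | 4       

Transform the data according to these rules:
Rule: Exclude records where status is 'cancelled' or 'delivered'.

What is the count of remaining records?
4

Step 1: Count records to exclude
  - 3 (cancelled) + 3 (delivered) = 6 records
Step 2: Total records: 10
Step 3: Remaining = 10 - 6 = 4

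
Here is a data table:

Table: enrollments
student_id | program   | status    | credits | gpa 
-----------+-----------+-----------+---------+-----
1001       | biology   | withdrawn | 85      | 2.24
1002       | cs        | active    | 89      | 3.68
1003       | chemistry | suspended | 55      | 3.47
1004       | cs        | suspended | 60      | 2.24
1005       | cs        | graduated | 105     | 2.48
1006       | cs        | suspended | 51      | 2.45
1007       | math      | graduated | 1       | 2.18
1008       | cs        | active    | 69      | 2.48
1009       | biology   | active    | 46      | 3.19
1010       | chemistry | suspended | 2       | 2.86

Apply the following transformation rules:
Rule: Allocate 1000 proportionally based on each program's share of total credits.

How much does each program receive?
biology: 232.68, chemistry: 101.24, cs: 664.3, math: 1.78

Step 1: Calculate total credits = 563
Step 2: Calculate each program's proportion:
  biology: 131/563 = 23.27% → 232.68
  chemistry: 57/563 = 10.12% → 101.24
  cs: 374/563 = 66.43% → 664.3
  math: 1/563 = 0.18% → 1.78
Step 3: Verify: sum of allocations ≈ 1000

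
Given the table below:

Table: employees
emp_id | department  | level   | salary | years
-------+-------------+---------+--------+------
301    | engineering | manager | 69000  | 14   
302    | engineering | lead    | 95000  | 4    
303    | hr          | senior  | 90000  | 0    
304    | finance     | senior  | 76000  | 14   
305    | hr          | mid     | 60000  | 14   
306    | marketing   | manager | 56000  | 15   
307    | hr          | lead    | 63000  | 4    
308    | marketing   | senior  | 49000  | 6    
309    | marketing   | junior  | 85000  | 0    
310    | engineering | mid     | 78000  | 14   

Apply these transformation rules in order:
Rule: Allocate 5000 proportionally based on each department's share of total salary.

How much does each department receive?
engineering: 1678.22, finance: 527.05, hr: 1477.12, marketing: 1317.61

Step 1: Calculate total salary = 721000
Step 2: Calculate each department's proportion:
  engineering: 242000/721000 = 33.56% → 1678.22
  finance: 76000/721000 = 10.54% → 527.05
  hr: 213000/721000 = 29.54% → 1477.12
  marketing: 190000/721000 = 26.35% → 1317.61
Step 3: Verify: sum of allocations ≈ 5000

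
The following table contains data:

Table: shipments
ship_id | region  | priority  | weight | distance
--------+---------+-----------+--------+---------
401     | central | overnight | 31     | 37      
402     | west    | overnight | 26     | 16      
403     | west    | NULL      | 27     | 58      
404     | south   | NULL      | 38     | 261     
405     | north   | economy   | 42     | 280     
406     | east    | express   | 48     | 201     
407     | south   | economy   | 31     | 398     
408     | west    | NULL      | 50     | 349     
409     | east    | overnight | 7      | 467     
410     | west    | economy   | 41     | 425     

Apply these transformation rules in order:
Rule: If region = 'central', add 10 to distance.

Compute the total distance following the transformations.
2502

Step 1: Count records where region = 'central': 1
Step 2: Total bonus added: 1 × 10 = 10
Step 3: Original sum of distance: 2492
Step 4: Final sum = 2492 + 10 = 2502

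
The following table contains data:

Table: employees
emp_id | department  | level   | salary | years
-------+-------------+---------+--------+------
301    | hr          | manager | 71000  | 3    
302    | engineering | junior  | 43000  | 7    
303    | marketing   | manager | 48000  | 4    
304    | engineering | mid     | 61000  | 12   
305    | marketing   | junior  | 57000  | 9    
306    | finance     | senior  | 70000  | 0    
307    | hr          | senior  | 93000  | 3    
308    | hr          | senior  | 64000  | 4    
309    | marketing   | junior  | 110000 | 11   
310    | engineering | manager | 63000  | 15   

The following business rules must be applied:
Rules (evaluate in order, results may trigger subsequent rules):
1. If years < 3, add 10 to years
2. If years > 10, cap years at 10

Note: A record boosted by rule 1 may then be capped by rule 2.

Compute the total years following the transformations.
70

Step 1: Apply rule 1 to records with years < 3
  - 1 records get bonus of 10
  - Of these, 0 records then exceed 10 and get capped
Step 2: Apply rule 2 to records with years > 10
  - 3 records (original) are capped
Step 3: Calculate final sum = 70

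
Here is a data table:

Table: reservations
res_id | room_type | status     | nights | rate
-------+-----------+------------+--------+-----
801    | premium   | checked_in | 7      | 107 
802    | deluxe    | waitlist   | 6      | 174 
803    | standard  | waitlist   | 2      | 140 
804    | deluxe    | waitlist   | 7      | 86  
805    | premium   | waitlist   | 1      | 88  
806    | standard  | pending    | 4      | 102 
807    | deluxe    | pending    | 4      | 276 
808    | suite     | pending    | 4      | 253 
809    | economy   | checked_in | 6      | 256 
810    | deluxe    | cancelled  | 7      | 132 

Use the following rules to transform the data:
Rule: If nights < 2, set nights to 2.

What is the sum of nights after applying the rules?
49

Step 1: 1 records have nights < 2
Step 2: These records originally summed to 1
Step 3: After setting to minimum: 1 × 2 = 2
Step 4: Unaffected records sum: 47
Step 5: Final sum = 2 + 47 = 49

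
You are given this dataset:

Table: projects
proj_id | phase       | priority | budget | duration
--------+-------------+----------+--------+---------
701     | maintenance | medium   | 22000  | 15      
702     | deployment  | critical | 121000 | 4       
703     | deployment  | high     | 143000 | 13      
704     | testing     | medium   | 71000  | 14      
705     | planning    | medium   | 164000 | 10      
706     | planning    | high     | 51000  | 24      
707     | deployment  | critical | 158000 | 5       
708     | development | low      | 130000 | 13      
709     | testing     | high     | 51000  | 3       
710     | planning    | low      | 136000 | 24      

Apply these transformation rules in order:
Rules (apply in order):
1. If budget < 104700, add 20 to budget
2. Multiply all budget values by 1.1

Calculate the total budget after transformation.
1151788.0

Step 1: Apply Rule 1 - Add 20 to records with budget < 104700
  - 4 records affected: 195000 + (4 × 20) = 195080
  - Unaffected records: 852000
  - Sum after Rule 1: 1047080
Step 2: Apply Rule 2 - Multiply all by 1.1
  - 1047080 × 1.1 = 1151788.0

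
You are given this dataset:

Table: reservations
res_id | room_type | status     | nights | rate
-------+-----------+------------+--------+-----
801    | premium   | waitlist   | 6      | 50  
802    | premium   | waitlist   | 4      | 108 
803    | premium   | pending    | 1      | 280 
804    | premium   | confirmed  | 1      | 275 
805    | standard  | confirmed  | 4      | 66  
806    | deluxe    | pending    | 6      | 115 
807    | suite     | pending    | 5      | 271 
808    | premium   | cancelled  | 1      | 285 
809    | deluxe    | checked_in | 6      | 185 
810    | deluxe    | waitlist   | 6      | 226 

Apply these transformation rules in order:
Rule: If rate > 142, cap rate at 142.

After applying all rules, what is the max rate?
142

Step 1: Original maximum rate = 285
Step 2: Apply cap at 142
Step 3: 6 records had rate > 142 and were capped
Step 4: Maximum after transformation = 142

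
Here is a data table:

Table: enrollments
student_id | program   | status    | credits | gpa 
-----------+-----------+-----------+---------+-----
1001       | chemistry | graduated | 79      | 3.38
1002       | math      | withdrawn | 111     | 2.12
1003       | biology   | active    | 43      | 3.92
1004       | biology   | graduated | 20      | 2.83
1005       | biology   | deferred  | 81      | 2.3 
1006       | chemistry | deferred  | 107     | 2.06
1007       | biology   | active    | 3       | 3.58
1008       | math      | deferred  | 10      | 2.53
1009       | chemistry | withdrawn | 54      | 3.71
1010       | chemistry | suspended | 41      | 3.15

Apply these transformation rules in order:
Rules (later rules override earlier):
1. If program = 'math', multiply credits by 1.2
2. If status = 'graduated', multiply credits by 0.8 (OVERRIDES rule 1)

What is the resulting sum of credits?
553.4

Step 1: Rule 2 takes priority for records with status = 'graduated'
  - 2 records: 99 × 0.8 = 79.2
Step 2: Rule 1 applies to remaining records with program = 'math'
  - 2 records: 121 × 1.2 = 145.2
Step 3: Other records unchanged: 329
Step 4: Final sum = 79.2 + 145.2 + 329 = 553.4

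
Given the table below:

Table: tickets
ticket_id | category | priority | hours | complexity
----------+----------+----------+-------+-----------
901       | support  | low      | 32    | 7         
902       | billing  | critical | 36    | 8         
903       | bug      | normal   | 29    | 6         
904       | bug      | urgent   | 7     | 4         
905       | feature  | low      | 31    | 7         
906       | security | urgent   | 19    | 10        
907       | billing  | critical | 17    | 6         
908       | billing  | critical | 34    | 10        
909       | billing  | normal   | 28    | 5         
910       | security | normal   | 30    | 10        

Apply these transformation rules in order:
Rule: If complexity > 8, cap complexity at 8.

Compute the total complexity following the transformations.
67

Step 1: 3 records have complexity > 8
Step 2: These records originally summed to 30
Step 3: After capping: 3 × 8 = 24
Step 4: Unaffected records sum: 43
Step 5: Final sum = 24 + 43 = 67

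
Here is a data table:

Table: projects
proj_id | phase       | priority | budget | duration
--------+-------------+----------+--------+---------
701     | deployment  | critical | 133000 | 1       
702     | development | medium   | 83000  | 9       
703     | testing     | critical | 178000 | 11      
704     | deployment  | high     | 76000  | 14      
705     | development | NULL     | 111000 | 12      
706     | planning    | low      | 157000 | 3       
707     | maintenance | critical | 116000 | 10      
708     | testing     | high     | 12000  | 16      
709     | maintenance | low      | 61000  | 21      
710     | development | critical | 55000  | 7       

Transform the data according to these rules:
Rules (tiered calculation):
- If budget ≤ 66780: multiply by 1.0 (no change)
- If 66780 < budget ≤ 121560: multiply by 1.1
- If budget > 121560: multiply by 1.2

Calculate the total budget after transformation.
1114200.0

Step 1: Tier 1 (budget ≤ 66780): 3 records, sum = 128000 × 1.0 = 128000.0
Step 2: Tier 2 (66780 < budget ≤ 121560): 4 records, sum = 386000 × 1.1 = 424600.0
Step 3: Tier 3 (budget > 121560): 3 records, sum = 468000 × 1.2 = 561600.0
Step 4: Final sum = 128000.0 + 424600.0 + 561600.0 = 1114200.0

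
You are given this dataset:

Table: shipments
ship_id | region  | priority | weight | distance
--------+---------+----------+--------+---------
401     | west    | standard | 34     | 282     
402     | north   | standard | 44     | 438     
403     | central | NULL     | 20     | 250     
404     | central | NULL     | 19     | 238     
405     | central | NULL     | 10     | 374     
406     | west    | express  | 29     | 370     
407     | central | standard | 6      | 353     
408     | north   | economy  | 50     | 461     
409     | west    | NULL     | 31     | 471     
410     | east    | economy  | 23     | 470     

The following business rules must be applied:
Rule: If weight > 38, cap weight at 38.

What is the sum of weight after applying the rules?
248

Step 1: 2 records have weight > 38
Step 2: These records originally summed to 94
Step 3: After capping: 2 × 38 = 76
Step 4: Unaffected records sum: 172
Step 5: Final sum = 76 + 172 = 248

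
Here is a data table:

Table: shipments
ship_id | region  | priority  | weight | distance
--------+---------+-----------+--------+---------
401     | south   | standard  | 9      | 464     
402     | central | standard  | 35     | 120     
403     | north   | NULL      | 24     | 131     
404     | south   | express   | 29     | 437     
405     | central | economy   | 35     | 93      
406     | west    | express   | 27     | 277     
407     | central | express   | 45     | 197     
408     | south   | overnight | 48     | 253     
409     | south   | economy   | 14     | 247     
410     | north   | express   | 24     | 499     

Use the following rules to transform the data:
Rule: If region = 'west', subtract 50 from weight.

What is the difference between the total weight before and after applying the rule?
50

Step 1: Original sum of weight = 290
Step 2: 1 records have region = 'west'
Step 3: Each affected record changes by -50
Step 4: Total change = 1 × -50 = -50
Step 5: New sum = 290 + -50 = 240
Step 6: Difference = |240 - 290| = 50
        (Sum decreased by 50)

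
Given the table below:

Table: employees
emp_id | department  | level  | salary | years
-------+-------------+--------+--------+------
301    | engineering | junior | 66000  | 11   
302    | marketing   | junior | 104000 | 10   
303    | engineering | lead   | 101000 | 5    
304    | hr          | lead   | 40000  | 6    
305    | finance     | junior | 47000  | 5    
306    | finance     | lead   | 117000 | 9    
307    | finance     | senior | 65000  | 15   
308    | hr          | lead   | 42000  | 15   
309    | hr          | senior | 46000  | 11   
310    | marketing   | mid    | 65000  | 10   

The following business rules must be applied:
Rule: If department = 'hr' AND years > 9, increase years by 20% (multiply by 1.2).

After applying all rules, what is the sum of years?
102.2

Step 1: Find records where department = 'hr' AND years > 9
Step 2: 2 records match, summing to 26
Step 3: After multiplier: 26 × 1.2 = 31.2
Step 4: Unaffected records sum: 71
Step 5: Final sum = 31.2 + 71 = 102.2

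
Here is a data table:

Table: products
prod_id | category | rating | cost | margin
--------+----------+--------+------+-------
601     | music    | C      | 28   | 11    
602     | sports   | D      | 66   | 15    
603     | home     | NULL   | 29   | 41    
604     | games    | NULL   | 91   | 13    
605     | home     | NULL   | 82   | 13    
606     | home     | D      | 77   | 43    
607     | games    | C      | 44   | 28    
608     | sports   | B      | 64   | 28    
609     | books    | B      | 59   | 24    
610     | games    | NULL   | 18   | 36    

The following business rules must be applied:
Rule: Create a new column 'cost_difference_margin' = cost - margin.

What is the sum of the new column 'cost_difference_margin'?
306

Step 1: For each record, compute cost - margin
Example calculations:
  28 - 11 = 17
  66 - 15 = 51
  29 - 41 = -12
  ...
Step 2: Sum all derived values
Step 3: Total = 306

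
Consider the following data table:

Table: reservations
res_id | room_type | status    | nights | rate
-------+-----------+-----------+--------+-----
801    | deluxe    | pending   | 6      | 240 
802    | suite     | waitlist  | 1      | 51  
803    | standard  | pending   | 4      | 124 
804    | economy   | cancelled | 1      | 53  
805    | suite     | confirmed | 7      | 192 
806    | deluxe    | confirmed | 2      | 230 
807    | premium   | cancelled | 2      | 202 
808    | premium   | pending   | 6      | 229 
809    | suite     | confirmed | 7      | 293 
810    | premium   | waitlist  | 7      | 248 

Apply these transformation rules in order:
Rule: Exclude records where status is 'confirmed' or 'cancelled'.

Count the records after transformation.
5

Step 1: Count records to exclude
  - 3 (confirmed) + 2 (cancelled) = 5 records
Step 2: Total records: 10
Step 3: Remaining = 10 - 5 = 5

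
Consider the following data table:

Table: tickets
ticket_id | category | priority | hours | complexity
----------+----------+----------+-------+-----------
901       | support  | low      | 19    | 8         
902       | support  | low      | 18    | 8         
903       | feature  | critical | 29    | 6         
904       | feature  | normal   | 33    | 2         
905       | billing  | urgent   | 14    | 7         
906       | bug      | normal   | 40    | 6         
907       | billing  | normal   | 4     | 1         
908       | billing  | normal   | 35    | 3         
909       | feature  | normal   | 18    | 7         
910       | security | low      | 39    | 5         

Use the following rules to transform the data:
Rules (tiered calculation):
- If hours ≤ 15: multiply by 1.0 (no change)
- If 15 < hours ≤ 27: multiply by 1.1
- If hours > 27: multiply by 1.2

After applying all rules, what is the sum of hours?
289.7

Step 1: Tier 1 (hours ≤ 15): 2 records, sum = 18 × 1.0 = 18.0
Step 2: Tier 2 (15 < hours ≤ 27): 3 records, sum = 55 × 1.1 = 60.5
Step 3: Tier 3 (hours > 27): 5 records, sum = 176 × 1.2 = 211.2
Step 4: Final sum = 18.0 + 60.5 + 211.2 = 289.7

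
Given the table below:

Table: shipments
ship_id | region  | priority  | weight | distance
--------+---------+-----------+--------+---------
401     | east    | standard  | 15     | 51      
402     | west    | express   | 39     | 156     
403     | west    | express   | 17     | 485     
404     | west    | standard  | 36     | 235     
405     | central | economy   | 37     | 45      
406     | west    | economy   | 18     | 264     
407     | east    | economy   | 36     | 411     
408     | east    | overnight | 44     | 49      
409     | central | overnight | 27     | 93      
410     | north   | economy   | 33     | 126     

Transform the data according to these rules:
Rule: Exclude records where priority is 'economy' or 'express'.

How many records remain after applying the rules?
4

Step 1: Count records to exclude
  - 4 (economy) + 2 (express) = 6 records
Step 2: Total records: 10
Step 3: Remaining = 10 - 6 = 4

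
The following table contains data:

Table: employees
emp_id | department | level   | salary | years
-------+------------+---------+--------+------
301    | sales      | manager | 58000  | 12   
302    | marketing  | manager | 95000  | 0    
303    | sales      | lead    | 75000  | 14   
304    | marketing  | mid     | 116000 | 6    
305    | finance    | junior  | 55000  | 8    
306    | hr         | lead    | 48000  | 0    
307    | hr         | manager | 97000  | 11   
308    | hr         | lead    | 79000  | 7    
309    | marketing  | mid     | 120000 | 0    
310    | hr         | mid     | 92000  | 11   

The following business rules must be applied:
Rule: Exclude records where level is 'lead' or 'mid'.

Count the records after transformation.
4

Step 1: Count records to exclude
  - 3 (lead) + 3 (mid) = 6 records
Step 2: Total records: 10
Step 3: Remaining = 10 - 6 = 4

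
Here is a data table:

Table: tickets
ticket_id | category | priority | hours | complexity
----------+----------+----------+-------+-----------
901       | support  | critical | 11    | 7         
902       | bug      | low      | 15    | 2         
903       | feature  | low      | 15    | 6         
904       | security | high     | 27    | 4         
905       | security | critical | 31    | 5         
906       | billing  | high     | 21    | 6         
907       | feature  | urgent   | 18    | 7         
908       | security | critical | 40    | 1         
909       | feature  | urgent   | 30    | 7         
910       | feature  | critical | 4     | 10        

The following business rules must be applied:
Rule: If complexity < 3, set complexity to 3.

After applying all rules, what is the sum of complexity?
58

Step 1: 2 records have complexity < 3
Step 2: These records originally summed to 3
Step 3: After setting to minimum: 2 × 3 = 6
Step 4: Unaffected records sum: 52
Step 5: Final sum = 6 + 52 = 58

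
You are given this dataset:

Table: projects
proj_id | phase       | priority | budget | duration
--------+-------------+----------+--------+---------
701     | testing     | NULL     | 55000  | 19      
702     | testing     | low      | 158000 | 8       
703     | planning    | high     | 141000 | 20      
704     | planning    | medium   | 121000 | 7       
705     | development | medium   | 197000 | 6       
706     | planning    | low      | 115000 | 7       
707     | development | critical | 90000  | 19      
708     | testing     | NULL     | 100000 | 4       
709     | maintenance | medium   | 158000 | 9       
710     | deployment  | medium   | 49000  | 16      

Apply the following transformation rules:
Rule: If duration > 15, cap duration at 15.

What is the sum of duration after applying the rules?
101

Step 1: 4 records have duration > 15
Step 2: These records originally summed to 74
Step 3: After capping: 4 × 15 = 60
Step 4: Unaffected records sum: 41
Step 5: Final sum = 60 + 41 = 101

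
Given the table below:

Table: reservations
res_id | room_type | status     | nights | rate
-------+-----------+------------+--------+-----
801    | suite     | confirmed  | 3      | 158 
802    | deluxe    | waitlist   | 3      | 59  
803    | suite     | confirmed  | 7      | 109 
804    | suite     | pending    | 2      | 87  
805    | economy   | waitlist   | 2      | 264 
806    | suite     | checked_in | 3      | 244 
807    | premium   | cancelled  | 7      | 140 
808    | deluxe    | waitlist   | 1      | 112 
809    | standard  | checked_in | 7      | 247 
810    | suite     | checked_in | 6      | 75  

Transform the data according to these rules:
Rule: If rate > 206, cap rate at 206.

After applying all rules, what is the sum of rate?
1358

Step 1: 3 records have rate > 206
Step 2: These records originally summed to 755
Step 3: After capping: 3 × 206 = 618
Step 4: Unaffected records sum: 740
Step 5: Final sum = 618 + 740 = 1358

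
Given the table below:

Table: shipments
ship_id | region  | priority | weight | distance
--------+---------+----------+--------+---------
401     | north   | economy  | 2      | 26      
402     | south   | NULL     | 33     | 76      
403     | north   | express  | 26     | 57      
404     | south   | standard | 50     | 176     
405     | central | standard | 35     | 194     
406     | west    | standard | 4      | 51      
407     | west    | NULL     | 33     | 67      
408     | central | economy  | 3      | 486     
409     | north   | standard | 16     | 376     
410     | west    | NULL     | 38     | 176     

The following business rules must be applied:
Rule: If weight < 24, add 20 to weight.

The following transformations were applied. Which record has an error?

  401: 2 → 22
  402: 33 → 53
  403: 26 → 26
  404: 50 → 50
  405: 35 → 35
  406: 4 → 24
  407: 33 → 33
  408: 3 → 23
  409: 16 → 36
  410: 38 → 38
Record 402 has an error. The correct transformed value should be 33, not 53.

Step 1: Check each record against the rule
Step 2: Record 402 has weight = 33
Step 3: Since 33 >= 24, the bonus should not have been applied
Step 4: Correct value = 33, but claimed value = 53
Conclusion: Record 402 has the error.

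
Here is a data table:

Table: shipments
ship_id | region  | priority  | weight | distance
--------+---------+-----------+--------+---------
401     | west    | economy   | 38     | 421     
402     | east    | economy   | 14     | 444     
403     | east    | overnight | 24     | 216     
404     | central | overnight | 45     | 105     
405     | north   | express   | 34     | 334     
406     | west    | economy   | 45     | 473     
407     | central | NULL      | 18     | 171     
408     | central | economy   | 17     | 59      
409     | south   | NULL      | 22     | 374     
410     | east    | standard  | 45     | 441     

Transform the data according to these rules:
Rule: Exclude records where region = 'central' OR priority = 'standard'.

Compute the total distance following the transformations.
2262

Step 1: Find records where region = 'central' OR priority = 'standard'
Step 2: 4 records match, summing to 776
Step 3: Original sum: 3038
Step 4: Remaining sum = 3038 - 776 = 2262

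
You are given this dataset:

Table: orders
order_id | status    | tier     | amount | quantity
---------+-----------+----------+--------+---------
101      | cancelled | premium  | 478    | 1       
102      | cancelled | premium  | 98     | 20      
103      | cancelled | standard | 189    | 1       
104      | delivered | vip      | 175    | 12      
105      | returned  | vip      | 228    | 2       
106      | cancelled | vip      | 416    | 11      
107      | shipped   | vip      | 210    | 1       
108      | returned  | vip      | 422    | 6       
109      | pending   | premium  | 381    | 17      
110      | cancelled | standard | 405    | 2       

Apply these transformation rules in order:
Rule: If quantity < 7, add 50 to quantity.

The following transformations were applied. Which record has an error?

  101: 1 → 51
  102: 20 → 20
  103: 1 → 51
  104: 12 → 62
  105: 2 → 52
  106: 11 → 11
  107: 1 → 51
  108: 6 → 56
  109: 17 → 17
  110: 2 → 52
Record 104 has an error. The correct transformed value should be 12, not 62.

Step 1: Check each record against the rule
Step 2: Record 104 has quantity = 12
Step 3: Since 12 >= 7, the bonus should not have been applied
Step 4: Correct value = 12, but claimed value = 62
Conclusion: Record 104 has the error.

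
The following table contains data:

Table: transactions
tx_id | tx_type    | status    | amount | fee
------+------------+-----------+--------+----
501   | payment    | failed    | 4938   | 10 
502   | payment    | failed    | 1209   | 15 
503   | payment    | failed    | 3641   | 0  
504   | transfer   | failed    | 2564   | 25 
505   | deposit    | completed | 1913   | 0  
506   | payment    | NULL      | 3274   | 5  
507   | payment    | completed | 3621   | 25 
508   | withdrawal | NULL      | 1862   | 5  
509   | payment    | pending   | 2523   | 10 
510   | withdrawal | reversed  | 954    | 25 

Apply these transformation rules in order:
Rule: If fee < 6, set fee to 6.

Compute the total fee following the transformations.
134

Step 1: 4 records have fee < 6
Step 2: These records originally summed to 10
Step 3: After setting to minimum: 4 × 6 = 24
Step 4: Unaffected records sum: 110
Step 5: Final sum = 24 + 110 = 134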